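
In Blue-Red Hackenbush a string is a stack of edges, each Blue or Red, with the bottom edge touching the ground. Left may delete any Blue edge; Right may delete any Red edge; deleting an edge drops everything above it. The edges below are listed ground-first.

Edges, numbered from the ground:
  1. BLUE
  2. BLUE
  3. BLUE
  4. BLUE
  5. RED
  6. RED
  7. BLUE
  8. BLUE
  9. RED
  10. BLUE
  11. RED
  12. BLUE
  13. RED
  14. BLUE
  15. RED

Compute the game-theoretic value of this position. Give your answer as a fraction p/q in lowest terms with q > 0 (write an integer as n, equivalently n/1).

6997/2048

val_1 [B]  L=[0]  R=[(no moves)]  = 1
val_2 [BB]  L=[0,1]  R=[(no moves)]  = 2
val_3 [BBB]  L=[0,1,2]  R=[(no moves)]  = 3
val_4 [BBBB]  L=[0,1,2,3]  R=[(no moves)]  = 4
val_5 [BBBBR]  L=[0,1,2,3]  R=[4]  = 7/2
val_6 [BBBBRR]  L=[0,1,2,3]  R=[7/2,4]  = 13/4
val_7 [BBBBRRB]  L=[0,1,2,3,13/4]  R=[7/2,4]  = 27/8
val_8 [BBBBRRBB]  L=[0,1,2,3,13/4,27/8]  R=[7/2,4]  = 55/16
val_9 [BBBBRRBBR]  L=[0,1,2,3,13/4,27/8]  R=[55/16,7/2,4]  = 109/32
val_10 [BBBBRRBBRB]  L=[0,1,2,3,13/4,27/8,109/32]  R=[55/16,7/2,4]  = 219/64
val_11 [BBBBRRBBRBR]  L=[0,1,2,3,13/4,27/8,109/32]  R=[219/64,55/16,7/2,4]  = 437/128
val_12 [BBBBRRBBRBRB]  L=[0,1,2,3,13/4,27/8,109/32,437/128]  R=[219/64,55/16,7/2,4]  = 875/256
val_13 [BBBBRRBBRBRBR]  L=[0,1,2,3,13/4,27/8,109/32,437/128]  R=[875/256,219/64,55/16,7/2,4]  = 1749/512
val_14 [BBBBRRBBRBRBRB]  L=[0,1,2,3,13/4,27/8,109/32,437/128,1749/512]  R=[875/256,219/64,55/16,7/2,4]  = 3499/1024
val_15 [BBBBRRBBRBRBRBR]  L=[0,1,2,3,13/4,27/8,109/32,437/128,1749/512]  R=[3499/1024,875/256,219/64,55/16,7/2,4]  = 6997/2048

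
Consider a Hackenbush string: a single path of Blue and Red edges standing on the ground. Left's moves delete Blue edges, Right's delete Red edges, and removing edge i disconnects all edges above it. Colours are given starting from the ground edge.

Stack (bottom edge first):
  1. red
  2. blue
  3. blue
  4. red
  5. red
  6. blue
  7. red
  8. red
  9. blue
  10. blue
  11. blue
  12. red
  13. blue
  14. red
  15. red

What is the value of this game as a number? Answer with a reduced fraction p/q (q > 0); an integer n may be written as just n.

Build val(s[:k]) for k = 1..15, string s = red blue blue red red blue red red blue blue blue red blue red red.
r: Left { none }, Right { 0 } — simplest -1
rb: Left { -1 }, Right { 0 } — simplest -1/2
rbb: Left { -1 -1/2 }, Right { 0 } — simplest -1/4
rbbr: Left { -1 -1/2 }, Right { -1/4 0 } — simplest -3/8
rbbrr: Left { -1 -1/2 }, Right { -3/8 -1/4 0 } — simplest -7/16
rbbrrb: Left { -1 -1/2 -7/16 }, Right { -3/8 -1/4 0 } — simplest -13/32
rbbrrbr: Left { -1 -1/2 -7/16 }, Right { -13/32 -3/8 -1/4 0 } — simplest -27/64
rbbrrbrr: Left { -1 -1/2 -7/16 }, Right { -27/64 -13/32 -3/8 -1/4 0 } — simplest -55/128
rbbrrbrrb: Left { -1 -1/2 -7/16 -55/128 }, Right { -27/64 -13/32 -3/8 -1/4 0 } — simplest -109/256
rbbrrbrrbb: Left { -1 -1/2 -7/16 -55/128 -109/256 }, Right { -27/64 -13/32 -3/8 -1/4 0 } — simplest -217/512
rbbrrbrrbbb: Left { -1 -1/2 -7/16 -55/128 -109/256 -217/512 }, Right { -27/64 -13/32 -3/8 -1/4 0 } — simplest -433/1024
rbbrrbrrbbbr: Left { -1 -1/2 -7/16 -55/128 -109/256 -217/512 }, Right { -433/1024 -27/64 -13/32 -3/8 -1/4 0 } — simplest -867/2048
rbbrrbrrbbbrb: Left { -1 -1/2 -7/16 -55/128 -109/256 -217/512 -867/2048 }, Right { -433/1024 -27/64 -13/32 -3/8 -1/4 0 } — simplest -1733/4096
rbbrrbrrbbbrbr: Left { -1 -1/2 -7/16 -55/128 -109/256 -217/512 -867/2048 }, Right { -1733/4096 -433/1024 -27/64 -13/32 -3/8 -1/4 0 } — simplest -3467/8192
rbbrrbrrbbbrbrr: Left { -1 -1/2 -7/16 -55/128 -109/256 -217/512 -867/2048 }, Right { -3467/8192 -1733/4096 -433/1024 -27/64 -13/32 -3/8 -1/4 0 } — simplest -6935/16384

-6935/16384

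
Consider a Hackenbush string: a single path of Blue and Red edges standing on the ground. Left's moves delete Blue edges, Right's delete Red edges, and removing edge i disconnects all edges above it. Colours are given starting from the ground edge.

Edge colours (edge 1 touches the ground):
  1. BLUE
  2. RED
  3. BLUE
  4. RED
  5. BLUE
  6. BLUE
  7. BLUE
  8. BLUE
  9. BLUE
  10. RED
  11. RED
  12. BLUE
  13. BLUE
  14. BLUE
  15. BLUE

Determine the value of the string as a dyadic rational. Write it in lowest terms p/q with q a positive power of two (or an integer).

v_1 [B]  L=[0]  R=[]  = 1
v_2 [BR]  L=[0]  R=[1]  = 1/2
v_3 [BRB]  L=[0 1/2]  R=[1]  = 3/4
v_4 [BRBR]  L=[0 1/2]  R=[3/4 1]  = 5/8
v_5 [BRBRB]  L=[0 1/2 5/8]  R=[3/4 1]  = 11/16
v_6 [BRBRBB]  L=[0 1/2 5/8 11/16]  R=[3/4 1]  = 23/32
v_7 [BRBRBBB]  L=[0 1/2 5/8 11/16 23/32]  R=[3/4 1]  = 47/64
v_8 [BRBRBBBB]  L=[0 1/2 5/8 11/16 23/32 47/64]  R=[3/4 1]  = 95/128
v_9 [BRBRBBBBB]  L=[0 1/2 5/8 11/16 23/32 47/64 95/128]  R=[3/4 1]  = 191/256
v_10 [BRBRBBBBBR]  L=[0 1/2 5/8 11/16 23/32 47/64 95/128]  R=[191/256 3/4 1]  = 381/512
v_11 [BRBRBBBBBRR]  L=[0 1/2 5/8 11/16 23/32 47/64 95/128]  R=[381/512 191/256 3/4 1]  = 761/1024
v_12 [BRBRBBBBBRRB]  L=[0 1/2 5/8 11/16 23/32 47/64 95/128 761/1024]  R=[381/512 191/256 3/4 1]  = 1523/2048
v_13 [BRBRBBBBBRRBB]  L=[0 1/2 5/8 11/16 23/32 47/64 95/128 761/1024 1523/2048]  R=[381/512 191/256 3/4 1]  = 3047/4096
v_14 [BRBRBBBBBRRBBB]  L=[0 1/2 5/8 11/16 23/32 47/64 95/128 761/1024 1523/2048 3047/4096]  R=[381/512 191/256 3/4 1]  = 6095/8192
v_15 [BRBRBBBBBRRBBBB]  L=[0 1/2 5/8 11/16 23/32 47/64 95/128 761/1024 1523/2048 3047/4096 6095/8192]  R=[381/512 191/256 3/4 1]  = 12191/16384

12191/16384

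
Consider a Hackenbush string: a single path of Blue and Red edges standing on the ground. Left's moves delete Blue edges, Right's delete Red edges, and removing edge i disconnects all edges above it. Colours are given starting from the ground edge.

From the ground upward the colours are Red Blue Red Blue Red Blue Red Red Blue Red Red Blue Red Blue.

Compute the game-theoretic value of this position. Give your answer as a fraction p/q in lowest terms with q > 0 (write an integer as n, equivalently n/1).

Recurse on prefixes of the 14-edge string Red Blue Red Blue Red Blue Red Red Blue Red Red Blue Red Blue:
R: Left { none }, Right { 0 } => simplest -1
RB: Left { -1 }, Right { 0 } => simplest -1/2
RBR: Left { -1 }, Right { -1/2, 0 } => simplest -3/4
RBRB: Left { -1, -3/4 }, Right { -1/2, 0 } => simplest -5/8
RBRBR: Left { -1, -3/4 }, Right { -5/8, -1/2, 0 } => simplest -11/16
RBRBRB: Left { -1, -3/4, -11/16 }, Right { -5/8, -1/2, 0 } => simplest -21/32
RBRBRBR: Left { -1, -3/4, -11/16 }, Right { -21/32, -5/8, -1/2, 0 } => simplest -43/64
RBRBRBRR: Left { -1, -3/4, -11/16 }, Right { -43/64, -21/32, -5/8, -1/2, 0 } => simplest -87/128
RBRBRBRRB: Left { -1, -3/4, -11/16, -87/128 }, Right { -43/64, -21/32, -5/8, -1/2, 0 } => simplest -173/256
RBRBRBRRBR: Left { -1, -3/4, -11/16, -87/128 }, Right { -173/256, -43/64, -21/32, -5/8, -1/2, 0 } => simplest -347/512
RBRBRBRRBRR: Left { -1, -3/4, -11/16, -87/128 }, Right { -347/512, -173/256, -43/64, -21/32, -5/8, -1/2, 0 } => simplest -695/1024
RBRBRBRRBRRB: Left { -1, -3/4, -11/16, -87/128, -695/1024 }, Right { -347/512, -173/256, -43/64, -21/32, -5/8, -1/2, 0 } => simplest -1389/2048
RBRBRBRRBRRBR: Left { -1, -3/4, -11/16, -87/128, -695/1024 }, Right { -1389/2048, -347/512, -173/256, -43/64, -21/32, -5/8, -1/2, 0 } => simplest -2779/4096
RBRBRBRRBRRBRB: Left { -1, -3/4, -11/16, -87/128, -695/1024, -2779/4096 }, Right { -1389/2048, -347/512, -173/256, -43/64, -21/32, -5/8, -1/2, 0 } => simplest -5557/8192

-5557/8192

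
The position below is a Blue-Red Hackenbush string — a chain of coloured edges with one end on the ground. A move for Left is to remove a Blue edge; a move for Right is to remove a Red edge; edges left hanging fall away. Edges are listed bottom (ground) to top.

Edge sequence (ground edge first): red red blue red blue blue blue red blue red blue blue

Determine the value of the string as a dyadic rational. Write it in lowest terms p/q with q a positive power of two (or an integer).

-1577/1024

r: Left { (no moves) }, Right { 0 } gives simplest -1
rr: Left { (no moves) }, Right { -1; 0 } gives simplest -2
rrb: Left { -2 }, Right { -1; 0 } gives simplest -3/2
rrbr: Left { -2 }, Right { -3/2; -1; 0 } gives simplest -7/4
rrbrb: Left { -2; -7/4 }, Right { -3/2; -1; 0 } gives simplest -13/8
rrbrbb: Left { -2; -7/4; -13/8 }, Right { -3/2; -1; 0 } gives simplest -25/16
rrbrbbb: Left { -2; -7/4; -13/8; -25/16 }, Right { -3/2; -1; 0 } gives simplest -49/32
rrbrbbbr: Left { -2; -7/4; -13/8; -25/16 }, Right { -49/32; -3/2; -1; 0 } gives simplest -99/64
rrbrbbbrb: Left { -2; -7/4; -13/8; -25/16; -99/64 }, Right { -49/32; -3/2; -1; 0 } gives simplest -197/128
rrbrbbbrbr: Left { -2; -7/4; -13/8; -25/16; -99/64 }, Right { -197/128; -49/32; -3/2; -1; 0 } gives simplest -395/256
rrbrbbbrbrb: Left { -2; -7/4; -13/8; -25/16; -99/64; -395/256 }, Right { -197/128; -49/32; -3/2; -1; 0 } gives simplest -789/512
rrbrbbbrbrbb: Left { -2; -7/4; -13/8; -25/16; -99/64; -395/256; -789/512 }, Right { -197/128; -49/32; -3/2; -1; 0 } gives simplest -1577/1024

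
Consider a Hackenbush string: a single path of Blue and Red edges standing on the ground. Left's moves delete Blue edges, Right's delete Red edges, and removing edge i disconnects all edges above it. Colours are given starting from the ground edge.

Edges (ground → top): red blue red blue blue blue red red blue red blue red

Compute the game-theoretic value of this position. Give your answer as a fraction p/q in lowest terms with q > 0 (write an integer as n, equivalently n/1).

-1131/2048

Recurse on prefixes of the 12-edge string red blue red blue blue blue red red blue red blue red:
step 1: add red to get r; options L={ none } R={ 0 } = -1
step 2: add blue to get rb; options L={ -1 } R={ 0 } = -1/2
step 3: add red to get rbr; options L={ -1 } R={ -1/2,0 } = -3/4
step 4: add blue to get rbrb; options L={ -1,-3/4 } R={ -1/2,0 } = -5/8
step 5: add blue to get rbrbb; options L={ -1,-3/4,-5/8 } R={ -1/2,0 } = -9/16
step 6: add blue to get rbrbbb; options L={ -1,-3/4,-5/8,-9/16 } R={ -1/2,0 } = -17/32
step 7: add red to get rbrbbbr; options L={ -1,-3/4,-5/8,-9/16 } R={ -17/32,-1/2,0 } = -35/64
step 8: add red to get rbrbbbrr; options L={ -1,-3/4,-5/8,-9/16 } R={ -35/64,-17/32,-1/2,0 } = -71/128
step 9: add blue to get rbrbbbrrb; options L={ -1,-3/4,-5/8,-9/16,-71/128 } R={ -35/64,-17/32,-1/2,0 } = -141/256
step 10: add red to get rbrbbbrrbr; options L={ -1,-3/4,-5/8,-9/16,-71/128 } R={ -141/256,-35/64,-17/32,-1/2,0 } = -283/512
step 11: add blue to get rbrbbbrrbrb; options L={ -1,-3/4,-5/8,-9/16,-71/128,-283/512 } R={ -141/256,-35/64,-17/32,-1/2,0 } = -565/1024
step 12: add red to get rbrbbbrrbrbr; options L={ -1,-3/4,-5/8,-9/16,-71/128,-283/512 } R={ -565/1024,-141/256,-35/64,-17/32,-1/2,0 } = -1131/2048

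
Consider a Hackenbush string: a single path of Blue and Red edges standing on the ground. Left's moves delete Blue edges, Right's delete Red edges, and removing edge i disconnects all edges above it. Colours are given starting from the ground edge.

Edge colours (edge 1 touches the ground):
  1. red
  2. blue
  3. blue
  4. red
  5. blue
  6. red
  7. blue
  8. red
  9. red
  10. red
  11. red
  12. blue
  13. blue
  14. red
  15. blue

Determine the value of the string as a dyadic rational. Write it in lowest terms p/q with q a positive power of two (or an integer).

Recurse on prefixes of the 15-edge string red blue blue red blue red blue red red red red blue blue red blue:
1 of 15 · r · max L −∞ · min R 0 — -1
2 of 15 · rb · max L -1 · min R 0 — -1/2
3 of 15 · rbb · max L -1/2 · min R 0 — -1/4
4 of 15 · rbbr · max L -1/2 · min R -1/4 — -3/8
5 of 15 · rbbrb · max L -3/8 · min R -1/4 — -5/16
6 of 15 · rbbrbr · max L -3/8 · min R -5/16 — -11/32
7 of 15 · rbbrbrb · max L -11/32 · min R -5/16 — -21/64
8 of 15 · rbbrbrbr · max L -11/32 · min R -21/64 — -43/128
9 of 15 · rbbrbrbrr · max L -11/32 · min R -43/128 — -87/256
10 of 15 · rbbrbrbrrr · max L -11/32 · min R -87/256 — -175/512
11 of 15 · rbbrbrbrrrr · max L -11/32 · min R -175/512 — -351/1024
12 of 15 · rbbrbrbrrrrb · max L -351/1024 · min R -175/512 — -701/2048
13 of 15 · rbbrbrbrrrrbb · max L -701/2048 · min R -175/512 — -1401/4096
14 of 15 · rbbrbrbrrrrbbr · max L -701/2048 · min R -1401/4096 — -2803/8192
15 of 15 · rbbrbrbrrrrbbrb · max L -2803/8192 · min R -1401/4096 — -5605/16384

-5605/16384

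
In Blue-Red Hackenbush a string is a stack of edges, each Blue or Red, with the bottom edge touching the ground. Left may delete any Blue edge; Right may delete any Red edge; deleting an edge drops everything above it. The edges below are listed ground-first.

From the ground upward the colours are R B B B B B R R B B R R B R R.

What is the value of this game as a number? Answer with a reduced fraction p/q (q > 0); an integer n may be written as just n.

-823/16384

Recurse on prefixes of the 15-edge string R B B B B B R R B B R R B R R:
G(R) = { ∅ | 0 } -> -1
G(RB) = { -1 | 0 } -> -1/2
G(RBB) = { -1 -1/2 | 0 } -> -1/4
G(RBBB) = { -1 -1/2 -1/4 | 0 } -> -1/8
G(RBBBB) = { -1 -1/2 -1/4 -1/8 | 0 } -> -1/16
G(RBBBBB) = { -1 -1/2 -1/4 -1/8 -1/16 | 0 } -> -1/32
G(RBBBBBR) = { -1 -1/2 -1/4 -1/8 -1/16 | -1/32 0 } -> -3/64
G(RBBBBBRR) = { -1 -1/2 -1/4 -1/8 -1/16 | -3/64 -1/32 0 } -> -7/128
G(RBBBBBRRB) = { -1 -1/2 -1/4 -1/8 -1/16 -7/128 | -3/64 -1/32 0 } -> -13/256
G(RBBBBBRRBB) = { -1 -1/2 -1/4 -1/8 -1/16 -7/128 -13/256 | -3/64 -1/32 0 } -> -25/512
G(RBBBBBRRBBR) = { -1 -1/2 -1/4 -1/8 -1/16 -7/128 -13/256 | -25/512 -3/64 -1/32 0 } -> -51/1024
G(RBBBBBRRBBRR) = { -1 -1/2 -1/4 -1/8 -1/16 -7/128 -13/256 | -51/1024 -25/512 -3/64 -1/32 0 } -> -103/2048
G(RBBBBBRRBBRRB) = { -1 -1/2 -1/4 -1/8 -1/16 -7/128 -13/256 -103/2048 | -51/1024 -25/512 -3/64 -1/32 0 } -> -205/4096
G(RBBBBBRRBBRRBR) = { -1 -1/2 -1/4 -1/8 -1/16 -7/128 -13/256 -103/2048 | -205/4096 -51/1024 -25/512 -3/64 -1/32 0 } -> -411/8192
G(RBBBBBRRBBRRBRR) = { -1 -1/2 -1/4 -1/8 -1/16 -7/128 -13/256 -103/2048 | -411/8192 -205/4096 -51/1024 -25/512 -3/64 -1/32 0 } -> -823/16384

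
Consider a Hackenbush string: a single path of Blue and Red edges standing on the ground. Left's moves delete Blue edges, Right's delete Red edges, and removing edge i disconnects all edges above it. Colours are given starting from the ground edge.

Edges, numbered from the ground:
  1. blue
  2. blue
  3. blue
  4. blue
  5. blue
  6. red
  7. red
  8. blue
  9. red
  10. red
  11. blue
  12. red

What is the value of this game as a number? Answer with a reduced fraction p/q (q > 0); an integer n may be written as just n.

value(b) = { 0 |  } gives 1
value(bb) = { 0; 1 |  } gives 2
value(bbb) = { 0; 1; 2 |  } gives 3
value(bbbb) = { 0; 1; 2; 3 |  } gives 4
value(bbbbb) = { 0; 1; 2; 3; 4 |  } gives 5
value(bbbbbr) = { 0; 1; 2; 3; 4 | 5 } gives 9/2
value(bbbbbrr) = { 0; 1; 2; 3; 4 | 9/2; 5 } gives 17/4
value(bbbbbrrb) = { 0; 1; 2; 3; 4; 17/4 | 9/2; 5 } gives 35/8
value(bbbbbrrbr) = { 0; 1; 2; 3; 4; 17/4 | 35/8; 9/2; 5 } gives 69/16
value(bbbbbrrbrr) = { 0; 1; 2; 3; 4; 17/4 | 69/16; 35/8; 9/2; 5 } gives 137/32
value(bbbbbrrbrrb) = { 0; 1; 2; 3; 4; 17/4; 137/32 | 69/16; 35/8; 9/2; 5 } gives 275/64
value(bbbbbrrbrrbr) = { 0; 1; 2; 3; 4; 17/4; 137/32 | 275/64; 69/16; 35/8; 9/2; 5 } gives 549/128

549/128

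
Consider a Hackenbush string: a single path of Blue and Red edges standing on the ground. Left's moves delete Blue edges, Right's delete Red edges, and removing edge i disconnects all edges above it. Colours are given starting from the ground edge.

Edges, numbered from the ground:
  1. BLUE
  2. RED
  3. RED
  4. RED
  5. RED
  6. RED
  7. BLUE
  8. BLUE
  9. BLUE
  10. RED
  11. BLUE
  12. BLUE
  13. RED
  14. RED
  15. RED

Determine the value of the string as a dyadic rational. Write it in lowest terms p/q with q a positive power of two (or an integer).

945/16384

Build G(s[:k]) for k = 1..15, string s = BLUE RED RED RED RED RED BLUE BLUE BLUE RED BLUE BLUE RED RED RED.
G_1 [B]  L=[0]  R=[]  -> 1
G_2 [BR]  L=[0]  R=[1]  -> 1/2
G_3 [BRR]  L=[0]  R=[1/2,1]  -> 1/4
G_4 [BRRR]  L=[0]  R=[1/4,1/2,1]  -> 1/8
G_5 [BRRRR]  L=[0]  R=[1/8,1/4,1/2,1]  -> 1/16
G_6 [BRRRRR]  L=[0]  R=[1/16,1/8,1/4,1/2,1]  -> 1/32
G_7 [BRRRRRB]  L=[0,1/32]  R=[1/16,1/8,1/4,1/2,1]  -> 3/64
G_8 [BRRRRRBB]  L=[0,1/32,3/64]  R=[1/16,1/8,1/4,1/2,1]  -> 7/128
G_9 [BRRRRRBBB]  L=[0,1/32,3/64,7/128]  R=[1/16,1/8,1/4,1/2,1]  -> 15/256
G_10 [BRRRRRBBBR]  L=[0,1/32,3/64,7/128]  R=[15/256,1/16,1/8,1/4,1/2,1]  -> 29/512
G_11 [BRRRRRBBBRB]  L=[0,1/32,3/64,7/128,29/512]  R=[15/256,1/16,1/8,1/4,1/2,1]  -> 59/1024
G_12 [BRRRRRBBBRBB]  L=[0,1/32,3/64,7/128,29/512,59/1024]  R=[15/256,1/16,1/8,1/4,1/2,1]  -> 119/2048
G_13 [BRRRRRBBBRBBR]  L=[0,1/32,3/64,7/128,29/512,59/1024]  R=[119/2048,15/256,1/16,1/8,1/4,1/2,1]  -> 237/4096
G_14 [BRRRRRBBBRBBRR]  L=[0,1/32,3/64,7/128,29/512,59/1024]  R=[237/4096,119/2048,15/256,1/16,1/8,1/4,1/2,1]  -> 473/8192
G_15 [BRRRRRBBBRBBRRR]  L=[0,1/32,3/64,7/128,29/512,59/1024]  R=[473/8192,237/4096,119/2048,15/256,1/16,1/8,1/4,1/2,1]  -> 945/16384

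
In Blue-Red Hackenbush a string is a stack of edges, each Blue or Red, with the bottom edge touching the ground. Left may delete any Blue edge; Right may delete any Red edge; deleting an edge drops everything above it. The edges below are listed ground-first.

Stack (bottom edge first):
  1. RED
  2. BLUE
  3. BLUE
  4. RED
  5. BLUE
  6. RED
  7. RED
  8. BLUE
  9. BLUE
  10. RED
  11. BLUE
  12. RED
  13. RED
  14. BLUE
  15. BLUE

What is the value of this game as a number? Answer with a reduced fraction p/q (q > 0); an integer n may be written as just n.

-5721/16384

R: Left {  }, Right { 0 } = simplest -1
RB: Left { -1 }, Right { 0 } = simplest -1/2
RBB: Left { -1; -1/2 }, Right { 0 } = simplest -1/4
RBBR: Left { -1; -1/2 }, Right { -1/4; 0 } = simplest -3/8
RBBRB: Left { -1; -1/2; -3/8 }, Right { -1/4; 0 } = simplest -5/16
RBBRBR: Left { -1; -1/2; -3/8 }, Right { -5/16; -1/4; 0 } = simplest -11/32
RBBRBRR: Left { -1; -1/2; -3/8 }, Right { -11/32; -5/16; -1/4; 0 } = simplest -23/64
RBBRBRRB: Left { -1; -1/2; -3/8; -23/64 }, Right { -11/32; -5/16; -1/4; 0 } = simplest -45/128
RBBRBRRBB: Left { -1; -1/2; -3/8; -23/64; -45/128 }, Right { -11/32; -5/16; -1/4; 0 } = simplest -89/256
RBBRBRRBBR: Left { -1; -1/2; -3/8; -23/64; -45/128 }, Right { -89/256; -11/32; -5/16; -1/4; 0 } = simplest -179/512
RBBRBRRBBRB: Left { -1; -1/2; -3/8; -23/64; -45/128; -179/512 }, Right { -89/256; -11/32; -5/16; -1/4; 0 } = simplest -357/1024
RBBRBRRBBRBR: Left { -1; -1/2; -3/8; -23/64; -45/128; -179/512 }, Right { -357/1024; -89/256; -11/32; -5/16; -1/4; 0 } = simplest -715/2048
RBBRBRRBBRBRR: Left { -1; -1/2; -3/8; -23/64; -45/128; -179/512 }, Right { -715/2048; -357/1024; -89/256; -11/32; -5/16; -1/4; 0 } = simplest -1431/4096
RBBRBRRBBRBRRB: Left { -1; -1/2; -3/8; -23/64; -45/128; -179/512; -1431/4096 }, Right { -715/2048; -357/1024; -89/256; -11/32; -5/16; -1/4; 0 } = simplest -2861/8192
RBBRBRRBBRBRRBB: Left { -1; -1/2; -3/8; -23/64; -45/128; -179/512; -1431/4096; -2861/8192 }, Right { -715/2048; -357/1024; -89/256; -11/32; -5/16; -1/4; 0 } = simplest -5721/16384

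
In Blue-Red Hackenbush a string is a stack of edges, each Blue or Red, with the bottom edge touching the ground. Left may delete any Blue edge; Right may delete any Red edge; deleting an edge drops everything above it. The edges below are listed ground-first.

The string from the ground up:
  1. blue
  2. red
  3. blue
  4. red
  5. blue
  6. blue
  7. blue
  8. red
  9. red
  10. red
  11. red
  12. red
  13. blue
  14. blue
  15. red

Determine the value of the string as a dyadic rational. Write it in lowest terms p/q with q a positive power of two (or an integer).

Build value(s[:k]) for k = 1..15, string s = blue red blue red blue blue blue red red red red red blue blue red.
value_1 [b]  L=[0]  R=[(no moves)]  → 1
value_2 [br]  L=[0]  R=[1]  → 1/2
value_3 [brb]  L=[0, 1/2]  R=[1]  → 3/4
value_4 [brbr]  L=[0, 1/2]  R=[3/4, 1]  → 5/8
value_5 [brbrb]  L=[0, 1/2, 5/8]  R=[3/4, 1]  → 11/16
value_6 [brbrbb]  L=[0, 1/2, 5/8, 11/16]  R=[3/4, 1]  → 23/32
value_7 [brbrbbb]  L=[0, 1/2, 5/8, 11/16, 23/32]  R=[3/4, 1]  → 47/64
value_8 [brbrbbbr]  L=[0, 1/2, 5/8, 11/16, 23/32]  R=[47/64, 3/4, 1]  → 93/128
value_9 [brbrbbbrr]  L=[0, 1/2, 5/8, 11/16, 23/32]  R=[93/128, 47/64, 3/4, 1]  → 185/256
value_10 [brbrbbbrrr]  L=[0, 1/2, 5/8, 11/16, 23/32]  R=[185/256, 93/128, 47/64, 3/4, 1]  → 369/512
value_11 [brbrbbbrrrr]  L=[0, 1/2, 5/8, 11/16, 23/32]  R=[369/512, 185/256, 93/128, 47/64, 3/4, 1]  → 737/1024
value_12 [brbrbbbrrrrr]  L=[0, 1/2, 5/8, 11/16, 23/32]  R=[737/1024, 369/512, 185/256, 93/128, 47/64, 3/4, 1]  → 1473/2048
value_13 [brbrbbbrrrrrb]  L=[0, 1/2, 5/8, 11/16, 23/32, 1473/2048]  R=[737/1024, 369/512, 185/256, 93/128, 47/64, 3/4, 1]  → 2947/4096
value_14 [brbrbbbrrrrrbb]  L=[0, 1/2, 5/8, 11/16, 23/32, 1473/2048, 2947/4096]  R=[737/1024, 369/512, 185/256, 93/128, 47/64, 3/4, 1]  → 5895/8192
value_15 [brbrbbbrrrrrbbr]  L=[0, 1/2, 5/8, 11/16, 23/32, 1473/2048, 2947/4096]  R=[5895/8192, 737/1024, 369/512, 185/256, 93/128, 47/64, 3/4, 1]  → 11789/16384

11789/16384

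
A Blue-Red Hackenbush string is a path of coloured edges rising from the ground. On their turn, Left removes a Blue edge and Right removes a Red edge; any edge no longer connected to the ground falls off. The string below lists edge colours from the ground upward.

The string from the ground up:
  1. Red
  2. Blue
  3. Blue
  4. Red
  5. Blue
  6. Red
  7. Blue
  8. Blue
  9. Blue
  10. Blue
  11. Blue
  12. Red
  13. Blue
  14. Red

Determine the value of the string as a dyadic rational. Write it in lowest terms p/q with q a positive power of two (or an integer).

Build g(s[:k]) for k = 1..14, string s = Red Blue Blue Red Blue Red Blue Blue Blue Blue Blue Red Blue Red.
step 1: add Red to get R; options L={  } R={ 0 } = -1
step 2: add Blue to get RB; options L={ -1 } R={ 0 } = -1/2
step 3: add Blue to get RBB; options L={ -1 -1/2 } R={ 0 } = -1/4
step 4: add Red to get RBBR; options L={ -1 -1/2 } R={ -1/4 0 } = -3/8
step 5: add Blue to get RBBRB; options L={ -1 -1/2 -3/8 } R={ -1/4 0 } = -5/16
step 6: add Red to get RBBRBR; options L={ -1 -1/2 -3/8 } R={ -5/16 -1/4 0 } = -11/32
step 7: add Blue to get RBBRBRB; options L={ -1 -1/2 -3/8 -11/32 } R={ -5/16 -1/4 0 } = -21/64
step 8: add Blue to get RBBRBRBB; options L={ -1 -1/2 -3/8 -11/32 -21/64 } R={ -5/16 -1/4 0 } = -41/128
step 9: add Blue to get RBBRBRBBB; options L={ -1 -1/2 -3/8 -11/32 -21/64 -41/128 } R={ -5/16 -1/4 0 } = -81/256
step 10: add Blue to get RBBRBRBBBB; options L={ -1 -1/2 -3/8 -11/32 -21/64 -41/128 -81/256 } R={ -5/16 -1/4 0 } = -161/512
step 11: add Blue to get RBBRBRBBBBB; options L={ -1 -1/2 -3/8 -11/32 -21/64 -41/128 -81/256 -161/512 } R={ -5/16 -1/4 0 } = -321/1024
step 12: add Red to get RBBRBRBBBBBR; options L={ -1 -1/2 -3/8 -11/32 -21/64 -41/128 -81/256 -161/512 } R={ -321/1024 -5/16 -1/4 0 } = -643/2048
step 13: add Blue to get RBBRBRBBBBBRB; options L={ -1 -1/2 -3/8 -11/32 -21/64 -41/128 -81/256 -161/512 -643/2048 } R={ -321/1024 -5/16 -1/4 0 } = -1285/4096
step 14: add Red to get RBBRBRBBBBBRBR; options L={ -1 -1/2 -3/8 -11/32 -21/64 -41/128 -81/256 -161/512 -643/2048 } R={ -1285/4096 -321/1024 -5/16 -1/4 0 } = -2571/8192

-2571/8192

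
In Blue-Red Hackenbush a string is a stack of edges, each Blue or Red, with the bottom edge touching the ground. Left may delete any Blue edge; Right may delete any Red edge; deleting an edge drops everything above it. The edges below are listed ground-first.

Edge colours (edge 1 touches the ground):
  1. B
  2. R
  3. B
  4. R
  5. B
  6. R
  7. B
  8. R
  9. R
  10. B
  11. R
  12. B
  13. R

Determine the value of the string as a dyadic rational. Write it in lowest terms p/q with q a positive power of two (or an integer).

2709/4096

Prefix values for B R B R B R B R R B R B R via {L|R} + simplicity:
v(B) = { 0 | — } so 1
v(BR) = { 0 | 1 } so 1/2
v(BRB) = { 0 1/2 | 1 } so 3/4
v(BRBR) = { 0 1/2 | 3/4 1 } so 5/8
v(BRBRB) = { 0 1/2 5/8 | 3/4 1 } so 11/16
v(BRBRBR) = { 0 1/2 5/8 | 11/16 3/4 1 } so 21/32
v(BRBRBRB) = { 0 1/2 5/8 21/32 | 11/16 3/4 1 } so 43/64
v(BRBRBRBR) = { 0 1/2 5/8 21/32 | 43/64 11/16 3/4 1 } so 85/128
v(BRBRBRBRR) = { 0 1/2 5/8 21/32 | 85/128 43/64 11/16 3/4 1 } so 169/256
v(BRBRBRBRRB) = { 0 1/2 5/8 21/32 169/256 | 85/128 43/64 11/16 3/4 1 } so 339/512
v(BRBRBRBRRBR) = { 0 1/2 5/8 21/32 169/256 | 339/512 85/128 43/64 11/16 3/4 1 } so 677/1024
v(BRBRBRBRRBRB) = { 0 1/2 5/8 21/32 169/256 677/1024 | 339/512 85/128 43/64 11/16 3/4 1 } so 1355/2048
v(BRBRBRBRRBRBR) = { 0 1/2 5/8 21/32 169/256 677/1024 | 1355/2048 339/512 85/128 43/64 11/16 3/4 1 } so 2709/4096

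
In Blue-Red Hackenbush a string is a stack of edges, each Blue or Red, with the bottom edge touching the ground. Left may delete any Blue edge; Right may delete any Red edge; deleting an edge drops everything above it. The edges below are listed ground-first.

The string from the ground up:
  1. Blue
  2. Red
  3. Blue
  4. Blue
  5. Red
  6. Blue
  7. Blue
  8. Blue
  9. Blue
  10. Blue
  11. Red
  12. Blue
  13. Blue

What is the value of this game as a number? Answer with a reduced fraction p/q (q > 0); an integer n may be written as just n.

Prefix values for Blue Red Blue Blue Red Blue Blue Blue Blue Blue Red Blue Blue via {L|R} + simplicity:
val_1 [B]  L=[0]  R=[—]  => 1
val_2 [BR]  L=[0]  R=[1]  => 1/2
val_3 [BRB]  L=[0 1/2]  R=[1]  => 3/4
val_4 [BRBB]  L=[0 1/2 3/4]  R=[1]  => 7/8
val_5 [BRBBR]  L=[0 1/2 3/4]  R=[7/8 1]  => 13/16
val_6 [BRBBRB]  L=[0 1/2 3/4 13/16]  R=[7/8 1]  => 27/32
val_7 [BRBBRBB]  L=[0 1/2 3/4 13/16 27/32]  R=[7/8 1]  => 55/64
val_8 [BRBBRBBB]  L=[0 1/2 3/4 13/16 27/32 55/64]  R=[7/8 1]  => 111/128
val_9 [BRBBRBBBB]  L=[0 1/2 3/4 13/16 27/32 55/64 111/128]  R=[7/8 1]  => 223/256
val_10 [BRBBRBBBBB]  L=[0 1/2 3/4 13/16 27/32 55/64 111/128 223/256]  R=[7/8 1]  => 447/512
val_11 [BRBBRBBBBBR]  L=[0 1/2 3/4 13/16 27/32 55/64 111/128 223/256]  R=[447/512 7/8 1]  => 893/1024
val_12 [BRBBRBBBBBRB]  L=[0 1/2 3/4 13/16 27/32 55/64 111/128 223/256 893/1024]  R=[447/512 7/8 1]  => 1787/2048
val_13 [BRBBRBBBBBRBB]  L=[0 1/2 3/4 13/16 27/32 55/64 111/128 223/256 893/1024 1787/2048]  R=[447/512 7/8 1]  => 3575/4096

3575/4096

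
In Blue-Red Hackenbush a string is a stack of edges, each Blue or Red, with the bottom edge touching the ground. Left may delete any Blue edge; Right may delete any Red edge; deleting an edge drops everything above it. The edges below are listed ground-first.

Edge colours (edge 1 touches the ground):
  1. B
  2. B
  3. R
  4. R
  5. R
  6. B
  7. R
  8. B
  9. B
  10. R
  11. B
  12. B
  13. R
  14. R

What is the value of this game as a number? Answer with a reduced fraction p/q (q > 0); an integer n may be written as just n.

Build g(s[:k]) for k = 1..14, string s = B B R R R B R B B R B B R R.
edge 1 of 14 (B): { 0 | (no moves) } -> 1
edge 2 of 14 (B): { 0 1 | (no moves) } -> 2
edge 3 of 14 (R): { 0 1 | 2 } -> 3/2
edge 4 of 14 (R): { 0 1 | 3/2 2 } -> 5/4
edge 5 of 14 (R): { 0 1 | 5/4 3/2 2 } -> 9/8
edge 6 of 14 (B): { 0 1 9/8 | 5/4 3/2 2 } -> 19/16
edge 7 of 14 (R): { 0 1 9/8 | 19/16 5/4 3/2 2 } -> 37/32
edge 8 of 14 (B): { 0 1 9/8 37/32 | 19/16 5/4 3/2 2 } -> 75/64
edge 9 of 14 (B): { 0 1 9/8 37/32 75/64 | 19/16 5/4 3/2 2 } -> 151/128
edge 10 of 14 (R): { 0 1 9/8 37/32 75/64 | 151/128 19/16 5/4 3/2 2 } -> 301/256
edge 11 of 14 (B): { 0 1 9/8 37/32 75/64 301/256 | 151/128 19/16 5/4 3/2 2 } -> 603/512
edge 12 of 14 (B): { 0 1 9/8 37/32 75/64 301/256 603/512 | 151/128 19/16 5/4 3/2 2 } -> 1207/1024
edge 13 of 14 (R): { 0 1 9/8 37/32 75/64 301/256 603/512 | 1207/1024 151/128 19/16 5/4 3/2 2 } -> 2413/2048
edge 14 of 14 (R): { 0 1 9/8 37/32 75/64 301/256 603/512 | 2413/2048 1207/1024 151/128 19/16 5/4 3/2 2 } -> 4825/4096

4825/4096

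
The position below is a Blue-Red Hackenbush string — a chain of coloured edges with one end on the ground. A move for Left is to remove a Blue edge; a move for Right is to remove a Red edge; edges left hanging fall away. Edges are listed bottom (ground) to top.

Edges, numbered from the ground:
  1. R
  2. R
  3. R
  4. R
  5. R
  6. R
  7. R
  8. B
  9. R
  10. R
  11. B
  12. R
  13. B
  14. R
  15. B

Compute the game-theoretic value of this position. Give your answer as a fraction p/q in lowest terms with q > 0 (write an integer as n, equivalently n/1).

-1749/256

Recurse on prefixes of the 15-edge string R R R R R R R B R R B R B R B:
step 1: add R to get R; options L={  } R={ 0 } → -1
step 2: add R to get RR; options L={  } R={ -1 0 } → -2
step 3: add R to get RRR; options L={  } R={ -2 -1 0 } → -3
step 4: add R to get RRRR; options L={  } R={ -3 -2 -1 0 } → -4
step 5: add R to get RRRRR; options L={  } R={ -4 -3 -2 -1 0 } → -5
step 6: add R to get RRRRRR; options L={  } R={ -5 -4 -3 -2 -1 0 } → -6
step 7: add R to get RRRRRRR; options L={  } R={ -6 -5 -4 -3 -2 -1 0 } → -7
step 8: add B to get RRRRRRRB; options L={ -7 } R={ -6 -5 -4 -3 -2 -1 0 } → -13/2
step 9: add R to get RRRRRRRBR; options L={ -7 } R={ -13/2 -6 -5 -4 -3 -2 -1 0 } → -27/4
step 10: add R to get RRRRRRRBRR; options L={ -7 } R={ -27/4 -13/2 -6 -5 -4 -3 -2 -1 0 } → -55/8
step 11: add B to get RRRRRRRBRRB; options L={ -7 -55/8 } R={ -27/4 -13/2 -6 -5 -4 -3 -2 -1 0 } → -109/16
step 12: add R to get RRRRRRRBRRBR; options L={ -7 -55/8 } R={ -109/16 -27/4 -13/2 -6 -5 -4 -3 -2 -1 0 } → -219/32
step 13: add B to get RRRRRRRBRRBRB; options L={ -7 -55/8 -219/32 } R={ -109/16 -27/4 -13/2 -6 -5 -4 -3 -2 -1 0 } → -437/64
step 14: add R to get RRRRRRRBRRBRBR; options L={ -7 -55/8 -219/32 } R={ -437/64 -109/16 -27/4 -13/2 -6 -5 -4 -3 -2 -1 0 } → -875/128
step 15: add B to get RRRRRRRBRRBRBRB; options L={ -7 -55/8 -219/32 -875/128 } R={ -437/64 -109/16 -27/4 -13/2 -6 -5 -4 -3 -2 -1 0 } → -1749/256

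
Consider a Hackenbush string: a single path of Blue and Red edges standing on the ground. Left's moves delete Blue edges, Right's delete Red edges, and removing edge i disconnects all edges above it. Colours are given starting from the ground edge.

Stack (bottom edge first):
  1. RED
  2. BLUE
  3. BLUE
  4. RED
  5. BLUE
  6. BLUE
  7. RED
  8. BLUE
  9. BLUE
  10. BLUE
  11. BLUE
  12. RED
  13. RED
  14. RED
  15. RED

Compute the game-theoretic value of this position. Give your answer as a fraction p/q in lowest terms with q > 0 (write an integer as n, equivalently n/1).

Prefix values for RED BLUE BLUE RED BLUE BLUE RED BLUE BLUE BLUE BLUE RED RED RED RED via {L|R} + simplicity:
step 1: add RED to get R; options L={ (no moves) } R={ 0 } -> -1
step 2: add BLUE to get RB; options L={ -1 } R={ 0 } -> -1/2
step 3: add BLUE to get RBB; options L={ -1 -1/2 } R={ 0 } -> -1/4
step 4: add RED to get RBBR; options L={ -1 -1/2 } R={ -1/4 0 } -> -3/8
step 5: add BLUE to get RBBRB; options L={ -1 -1/2 -3/8 } R={ -1/4 0 } -> -5/16
step 6: add BLUE to get RBBRBB; options L={ -1 -1/2 -3/8 -5/16 } R={ -1/4 0 } -> -9/32
step 7: add RED to get RBBRBBR; options L={ -1 -1/2 -3/8 -5/16 } R={ -9/32 -1/4 0 } -> -19/64
step 8: add BLUE to get RBBRBBRB; options L={ -1 -1/2 -3/8 -5/16 -19/64 } R={ -9/32 -1/4 0 } -> -37/128
step 9: add BLUE to get RBBRBBRBB; options L={ -1 -1/2 -3/8 -5/16 -19/64 -37/128 } R={ -9/32 -1/4 0 } -> -73/256
step 10: add BLUE to get RBBRBBRBBB; options L={ -1 -1/2 -3/8 -5/16 -19/64 -37/128 -73/256 } R={ -9/32 -1/4 0 } -> -145/512
step 11: add BLUE to get RBBRBBRBBBB; options L={ -1 -1/2 -3/8 -5/16 -19/64 -37/128 -73/256 -145/512 } R={ -9/32 -1/4 0 } -> -289/1024
step 12: add RED to get RBBRBBRBBBBR; options L={ -1 -1/2 -3/8 -5/16 -19/64 -37/128 -73/256 -145/512 } R={ -289/1024 -9/32 -1/4 0 } -> -579/2048
step 13: add RED to get RBBRBBRBBBBRR; options L={ -1 -1/2 -3/8 -5/16 -19/64 -37/128 -73/256 -145/512 } R={ -579/2048 -289/1024 -9/32 -1/4 0 } -> -1159/4096
step 14: add RED to get RBBRBBRBBBBRRR; options L={ -1 -1/2 -3/8 -5/16 -19/64 -37/128 -73/256 -145/512 } R={ -1159/4096 -579/2048 -289/1024 -9/32 -1/4 0 } -> -2319/8192
step 15: add RED to get RBBRBBRBBBBRRRR; options L={ -1 -1/2 -3/8 -5/16 -19/64 -37/128 -73/256 -145/512 } R={ -2319/8192 -1159/4096 -579/2048 -289/1024 -9/32 -1/4 0 } -> -4639/16384

-4639/16384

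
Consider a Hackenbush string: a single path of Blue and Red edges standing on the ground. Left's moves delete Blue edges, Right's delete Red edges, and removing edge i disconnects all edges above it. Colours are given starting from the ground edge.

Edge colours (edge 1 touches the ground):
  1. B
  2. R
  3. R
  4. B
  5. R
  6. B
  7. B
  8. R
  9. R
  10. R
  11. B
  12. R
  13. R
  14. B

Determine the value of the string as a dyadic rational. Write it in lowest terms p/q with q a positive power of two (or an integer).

2835/8192

edge 1 of 14 (B): { 0 |  } so 1
edge 2 of 14 (R): { 0 | 1 } so 1/2
edge 3 of 14 (R): { 0 | 1/2 1 } so 1/4
edge 4 of 14 (B): { 0 1/4 | 1/2 1 } so 3/8
edge 5 of 14 (R): { 0 1/4 | 3/8 1/2 1 } so 5/16
edge 6 of 14 (B): { 0 1/4 5/16 | 3/8 1/2 1 } so 11/32
edge 7 of 14 (B): { 0 1/4 5/16 11/32 | 3/8 1/2 1 } so 23/64
edge 8 of 14 (R): { 0 1/4 5/16 11/32 | 23/64 3/8 1/2 1 } so 45/128
edge 9 of 14 (R): { 0 1/4 5/16 11/32 | 45/128 23/64 3/8 1/2 1 } so 89/256
edge 10 of 14 (R): { 0 1/4 5/16 11/32 | 89/256 45/128 23/64 3/8 1/2 1 } so 177/512
edge 11 of 14 (B): { 0 1/4 5/16 11/32 177/512 | 89/256 45/128 23/64 3/8 1/2 1 } so 355/1024
edge 12 of 14 (R): { 0 1/4 5/16 11/32 177/512 | 355/1024 89/256 45/128 23/64 3/8 1/2 1 } so 709/2048
edge 13 of 14 (R): { 0 1/4 5/16 11/32 177/512 | 709/2048 355/1024 89/256 45/128 23/64 3/8 1/2 1 } so 1417/4096
edge 14 of 14 (B): { 0 1/4 5/16 11/32 177/512 1417/4096 | 709/2048 355/1024 89/256 45/128 23/64 3/8 1/2 1 } so 2835/8192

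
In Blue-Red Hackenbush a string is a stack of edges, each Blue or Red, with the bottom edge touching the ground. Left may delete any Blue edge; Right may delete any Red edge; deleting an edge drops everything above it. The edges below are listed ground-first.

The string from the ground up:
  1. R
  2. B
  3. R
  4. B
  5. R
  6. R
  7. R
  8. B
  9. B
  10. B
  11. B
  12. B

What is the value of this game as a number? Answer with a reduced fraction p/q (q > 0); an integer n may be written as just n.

G(R) = {  | 0 } = -1
G(RB) = { -1 | 0 } = -1/2
G(RBR) = { -1 | -1/2, 0 } = -3/4
G(RBRB) = { -1, -3/4 | -1/2, 0 } = -5/8
G(RBRBR) = { -1, -3/4 | -5/8, -1/2, 0 } = -11/16
G(RBRBRR) = { -1, -3/4 | -11/16, -5/8, -1/2, 0 } = -23/32
G(RBRBRRR) = { -1, -3/4 | -23/32, -11/16, -5/8, -1/2, 0 } = -47/64
G(RBRBRRRB) = { -1, -3/4, -47/64 | -23/32, -11/16, -5/8, -1/2, 0 } = -93/128
G(RBRBRRRBB) = { -1, -3/4, -47/64, -93/128 | -23/32, -11/16, -5/8, -1/2, 0 } = -185/256
G(RBRBRRRBBB) = { -1, -3/4, -47/64, -93/128, -185/256 | -23/32, -11/16, -5/8, -1/2, 0 } = -369/512
G(RBRBRRRBBBB) = { -1, -3/4, -47/64, -93/128, -185/256, -369/512 | -23/32, -11/16, -5/8, -1/2, 0 } = -737/1024
G(RBRBRRRBBBBB) = { -1, -3/4, -47/64, -93/128, -185/256, -369/512, -737/1024 | -23/32, -11/16, -5/8, -1/2, 0 } = -1473/2048

-1473/2048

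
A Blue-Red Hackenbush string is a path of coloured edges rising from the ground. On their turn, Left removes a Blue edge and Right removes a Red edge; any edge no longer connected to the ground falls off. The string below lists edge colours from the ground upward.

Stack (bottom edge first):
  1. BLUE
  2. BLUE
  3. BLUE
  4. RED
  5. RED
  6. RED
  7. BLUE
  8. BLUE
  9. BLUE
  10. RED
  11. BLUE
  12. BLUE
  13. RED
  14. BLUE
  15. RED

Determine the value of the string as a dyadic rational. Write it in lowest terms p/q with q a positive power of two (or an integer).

9141/4096

Recurse on prefixes of the 15-edge string BLUE BLUE BLUE RED RED RED BLUE BLUE BLUE RED BLUE BLUE RED BLUE RED:
step 1: add BLUE to get B; options L={ 0 } R={ — } so 1
step 2: add BLUE to get BB; options L={ 0 1 } R={ — } so 2
step 3: add BLUE to get BBB; options L={ 0 1 2 } R={ — } so 3
step 4: add RED to get BBBR; options L={ 0 1 2 } R={ 3 } so 5/2
step 5: add RED to get BBBRR; options L={ 0 1 2 } R={ 5/2 3 } so 9/4
step 6: add RED to get BBBRRR; options L={ 0 1 2 } R={ 9/4 5/2 3 } so 17/8
step 7: add BLUE to get BBBRRRB; options L={ 0 1 2 17/8 } R={ 9/4 5/2 3 } so 35/16
step 8: add BLUE to get BBBRRRBB; options L={ 0 1 2 17/8 35/16 } R={ 9/4 5/2 3 } so 71/32
step 9: add BLUE to get BBBRRRBBB; options L={ 0 1 2 17/8 35/16 71/32 } R={ 9/4 5/2 3 } so 143/64
step 10: add RED to get BBBRRRBBBR; options L={ 0 1 2 17/8 35/16 71/32 } R={ 143/64 9/4 5/2 3 } so 285/128
step 11: add BLUE to get BBBRRRBBBRB; options L={ 0 1 2 17/8 35/16 71/32 285/128 } R={ 143/64 9/4 5/2 3 } so 571/256
step 12: add BLUE to get BBBRRRBBBRBB; options L={ 0 1 2 17/8 35/16 71/32 285/128 571/256 } R={ 143/64 9/4 5/2 3 } so 1143/512
step 13: add RED to get BBBRRRBBBRBBR; options L={ 0 1 2 17/8 35/16 71/32 285/128 571/256 } R={ 1143/512 143/64 9/4 5/2 3 } so 2285/1024
step 14: add BLUE to get BBBRRRBBBRBBRB; options L={ 0 1 2 17/8 35/16 71/32 285/128 571/256 2285/1024 } R={ 1143/512 143/64 9/4 5/2 3 } so 4571/2048
step 15: add RED to get BBBRRRBBBRBBRBR; options L={ 0 1 2 17/8 35/16 71/32 285/128 571/256 2285/1024 } R={ 4571/2048 1143/512 143/64 9/4 5/2 3 } so 9141/4096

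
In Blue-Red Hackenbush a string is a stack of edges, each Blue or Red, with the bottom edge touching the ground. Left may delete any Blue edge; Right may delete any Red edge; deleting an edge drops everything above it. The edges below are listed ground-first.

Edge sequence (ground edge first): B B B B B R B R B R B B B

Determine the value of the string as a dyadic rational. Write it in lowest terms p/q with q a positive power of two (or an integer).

G_1 [B]  L=[0]  R=[∅]  => 1
G_2 [BB]  L=[0,1]  R=[∅]  => 2
G_3 [BBB]  L=[0,1,2]  R=[∅]  => 3
G_4 [BBBB]  L=[0,1,2,3]  R=[∅]  => 4
G_5 [BBBBB]  L=[0,1,2,3,4]  R=[∅]  => 5
G_6 [BBBBBR]  L=[0,1,2,3,4]  R=[5]  => 9/2
G_7 [BBBBBRB]  L=[0,1,2,3,4,9/2]  R=[5]  => 19/4
G_8 [BBBBBRBR]  L=[0,1,2,3,4,9/2]  R=[19/4,5]  => 37/8
G_9 [BBBBBRBRB]  L=[0,1,2,3,4,9/2,37/8]  R=[19/4,5]  => 75/16
G_10 [BBBBBRBRBR]  L=[0,1,2,3,4,9/2,37/8]  R=[75/16,19/4,5]  => 149/32
G_11 [BBBBBRBRBRB]  L=[0,1,2,3,4,9/2,37/8,149/32]  R=[75/16,19/4,5]  => 299/64
G_12 [BBBBBRBRBRBB]  L=[0,1,2,3,4,9/2,37/8,149/32,299/64]  R=[75/16,19/4,5]  => 599/128
G_13 [BBBBBRBRBRBBB]  L=[0,1,2,3,4,9/2,37/8,149/32,299/64,599/128]  R=[75/16,19/4,5]  => 1199/256

1199/256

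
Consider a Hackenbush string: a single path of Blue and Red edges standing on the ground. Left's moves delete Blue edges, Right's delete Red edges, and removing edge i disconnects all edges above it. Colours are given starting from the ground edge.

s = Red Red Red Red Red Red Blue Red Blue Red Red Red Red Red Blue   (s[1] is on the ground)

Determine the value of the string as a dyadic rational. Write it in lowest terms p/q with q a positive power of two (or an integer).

-2941/512

Prefix values for Red Red Red Red Red Red Blue Red Blue Red Red Red Red Red Blue via {L|R} + simplicity:
R: Left { — }, Right { 0 } => simplest -1
RR: Left { — }, Right { -1,0 } => simplest -2
RRR: Left { — }, Right { -2,-1,0 } => simplest -3
RRRR: Left { — }, Right { -3,-2,-1,0 } => simplest -4
RRRRR: Left { — }, Right { -4,-3,-2,-1,0 } => simplest -5
RRRRRR: Left { — }, Right { -5,-4,-3,-2,-1,0 } => simplest -6
RRRRRRB: Left { -6 }, Right { -5,-4,-3,-2,-1,0 } => simplest -11/2
RRRRRRBR: Left { -6 }, Right { -11/2,-5,-4,-3,-2,-1,0 } => simplest -23/4
RRRRRRBRB: Left { -6,-23/4 }, Right { -11/2,-5,-4,-3,-2,-1,0 } => simplest -45/8
RRRRRRBRBR: Left { -6,-23/4 }, Right { -45/8,-11/2,-5,-4,-3,-2,-1,0 } => simplest -91/16
RRRRRRBRBRR: Left { -6,-23/4 }, Right { -91/16,-45/8,-11/2,-5,-4,-3,-2,-1,0 } => simplest -183/32
RRRRRRBRBRRR: Left { -6,-23/4 }, Right { -183/32,-91/16,-45/8,-11/2,-5,-4,-3,-2,-1,0 } => simplest -367/64
RRRRRRBRBRRRR: Left { -6,-23/4 }, Right { -367/64,-183/32,-91/16,-45/8,-11/2,-5,-4,-3,-2,-1,0 } => simplest -735/128
RRRRRRBRBRRRRR: Left { -6,-23/4 }, Right { -735/128,-367/64,-183/32,-91/16,-45/8,-11/2,-5,-4,-3,-2,-1,0 } => simplest -1471/256
RRRRRRBRBRRRRRB: Left { -6,-23/4,-1471/256 }, Right { -735/128,-367/64,-183/32,-91/16,-45/8,-11/2,-5,-4,-3,-2,-1,0 } => simplest -2941/512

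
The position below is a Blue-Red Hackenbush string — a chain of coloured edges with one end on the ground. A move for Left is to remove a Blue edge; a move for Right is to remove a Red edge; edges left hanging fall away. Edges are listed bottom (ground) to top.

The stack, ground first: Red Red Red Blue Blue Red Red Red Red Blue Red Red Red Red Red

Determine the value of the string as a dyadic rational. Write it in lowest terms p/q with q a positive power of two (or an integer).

-10175/4096

step 1: add Red to get R; options L={  } R={ 0 } gives -1
step 2: add Red to get RR; options L={  } R={ -1; 0 } gives -2
step 3: add Red to get RRR; options L={  } R={ -2; -1; 0 } gives -3
step 4: add Blue to get RRRB; options L={ -3 } R={ -2; -1; 0 } gives -5/2
step 5: add Blue to get RRRBB; options L={ -3; -5/2 } R={ -2; -1; 0 } gives -9/4
step 6: add Red to get RRRBBR; options L={ -3; -5/2 } R={ -9/4; -2; -1; 0 } gives -19/8
step 7: add Red to get RRRBBRR; options L={ -3; -5/2 } R={ -19/8; -9/4; -2; -1; 0 } gives -39/16
step 8: add Red to get RRRBBRRR; options L={ -3; -5/2 } R={ -39/16; -19/8; -9/4; -2; -1; 0 } gives -79/32
step 9: add Red to get RRRBBRRRR; options L={ -3; -5/2 } R={ -79/32; -39/16; -19/8; -9/4; -2; -1; 0 } gives -159/64
step 10: add Blue to get RRRBBRRRRB; options L={ -3; -5/2; -159/64 } R={ -79/32; -39/16; -19/8; -9/4; -2; -1; 0 } gives -317/128
step 11: add Red to get RRRBBRRRRBR; options L={ -3; -5/2; -159/64 } R={ -317/128; -79/32; -39/16; -19/8; -9/4; -2; -1; 0 } gives -635/256
step 12: add Red to get RRRBBRRRRBRR; options L={ -3; -5/2; -159/64 } R={ -635/256; -317/128; -79/32; -39/16; -19/8; -9/4; -2; -1; 0 } gives -1271/512
step 13: add Red to get RRRBBRRRRBRRR; options L={ -3; -5/2; -159/64 } R={ -1271/512; -635/256; -317/128; -79/32; -39/16; -19/8; -9/4; -2; -1; 0 } gives -2543/1024
step 14: add Red to get RRRBBRRRRBRRRR; options L={ -3; -5/2; -159/64 } R={ -2543/1024; -1271/512; -635/256; -317/128; -79/32; -39/16; -19/8; -9/4; -2; -1; 0 } gives -5087/2048
step 15: add Red to get RRRBBRRRRBRRRRR; options L={ -3; -5/2; -159/64 } R={ -5087/2048; -2543/1024; -1271/512; -635/256; -317/128; -79/32; -39/16; -19/8; -9/4; -2; -1; 0 } gives -10175/4096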